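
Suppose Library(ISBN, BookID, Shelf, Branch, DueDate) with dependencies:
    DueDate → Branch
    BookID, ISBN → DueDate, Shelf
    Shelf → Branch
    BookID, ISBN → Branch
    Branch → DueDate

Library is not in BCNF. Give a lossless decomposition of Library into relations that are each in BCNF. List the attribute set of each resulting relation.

{BookID, ISBN, Shelf}; {Branch, DueDate}; {DueDate, Shelf}

Candidate key of the original relation: {BookID, ISBN}.
{BookID, Branch, DueDate, ISBN, Shelf}: {DueDate} determines {Branch, DueDate} here but is not a superkey — split on DueDate → Branch, giving {Branch, DueDate} and {BookID, DueDate, ISBN, Shelf}.
{Branch, DueDate} has no BCNF violation.
{BookID, DueDate, ISBN, Shelf}: {Shelf} determines {DueDate, Shelf} here but is not a superkey — split on Shelf → DueDate, giving {DueDate, Shelf} and {BookID, ISBN, Shelf}.
{DueDate, Shelf} has no BCNF violation.
{BookID, ISBN, Shelf} has no BCNF violation.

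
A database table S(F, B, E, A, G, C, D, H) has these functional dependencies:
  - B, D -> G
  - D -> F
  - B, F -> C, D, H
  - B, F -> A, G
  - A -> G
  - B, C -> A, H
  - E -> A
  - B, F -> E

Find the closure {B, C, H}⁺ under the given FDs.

Start with {B, C, H}.
B, C -> A, H applies; add {A} → now {A, B, C, H}.
A -> G applies; add {G} → now {A, B, C, G, H}.
No further FD applies.

{A, B, C, G, H}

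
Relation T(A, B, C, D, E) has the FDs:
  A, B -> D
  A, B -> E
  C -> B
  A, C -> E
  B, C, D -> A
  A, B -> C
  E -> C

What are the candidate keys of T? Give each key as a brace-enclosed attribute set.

{A, B}, {A, C}, {A, E}, {C, D}, {D, E}

{A, B}⁺ = {A, B, C, D, E} — all of the relation — so {A, B} is a candidate key.
{A, C}⁺ = {A, B, C, D, E} — all of the relation — so {A, C} is a candidate key.
{A, E}⁺ = {A, B, C, D, E} — all of the relation — so {A, E} is a candidate key.
{C, D}⁺ = {A, B, C, D, E} — all of the relation — so {C, D} is a candidate key.
{D, E}⁺ = {A, B, C, D, E} — all of the relation — so {D, E} is a candidate key.
Any other superkey properly contains one of these, so there are no further candidate keys.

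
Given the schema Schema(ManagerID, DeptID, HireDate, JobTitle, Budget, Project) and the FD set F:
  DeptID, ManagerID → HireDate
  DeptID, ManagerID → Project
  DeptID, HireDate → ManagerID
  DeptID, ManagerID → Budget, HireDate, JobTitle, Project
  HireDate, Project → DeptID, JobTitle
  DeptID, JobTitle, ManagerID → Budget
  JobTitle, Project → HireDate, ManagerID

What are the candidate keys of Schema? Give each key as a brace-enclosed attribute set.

{DeptID, HireDate}⁺ = {Budget, DeptID, HireDate, JobTitle, ManagerID, Project}, which is every attribute, so {DeptID, HireDate} is a candidate key.
{DeptID, ManagerID}⁺ = {Budget, DeptID, HireDate, JobTitle, ManagerID, Project}, which is every attribute, so {DeptID, ManagerID} is a candidate key.
{HireDate, Project}⁺ = {Budget, DeptID, HireDate, JobTitle, ManagerID, Project}, which is every attribute, so {HireDate, Project} is a candidate key.
{JobTitle, Project}⁺ = {Budget, DeptID, HireDate, JobTitle, ManagerID, Project}, which is every attribute, so {JobTitle, Project} is a candidate key.
No proper subset of any of these is a key, and no other minimal superkey exists.

{DeptID, HireDate}, {DeptID, ManagerID}, {HireDate, Project}, {JobTitle, Project}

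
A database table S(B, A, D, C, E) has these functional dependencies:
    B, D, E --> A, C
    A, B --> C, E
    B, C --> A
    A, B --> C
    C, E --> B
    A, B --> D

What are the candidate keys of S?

{A, B}⁺ = {A, B, C, D, E}, which is every attribute, so {A, B} is a candidate key.
{B, C}⁺ = {A, B, C, D, E}, which is every attribute, so {B, C} is a candidate key.
{C, E}⁺ = {A, B, C, D, E}, which is every attribute, so {C, E} is a candidate key.
{B, D, E}⁺ = {A, B, C, D, E}, which is every attribute, so {B, D, E} is a candidate key.
No proper subset of any of these is a key, and no other minimal superkey exists.

{A, B}, {B, C}, {B, D, E}, {C, E}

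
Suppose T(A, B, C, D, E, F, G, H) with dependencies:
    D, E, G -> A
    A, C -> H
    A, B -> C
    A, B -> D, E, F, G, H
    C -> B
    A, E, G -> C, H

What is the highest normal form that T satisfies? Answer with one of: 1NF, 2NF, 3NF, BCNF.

Candidate keys: {A, B}, {A, C}, {A, E, G}, {D, E, G}. Prime attributes: {A, B, C, D, E, G}.
For C -> B we have {C}⁺ = {B, C}; {C} is not a superkey, so BCNF fails.
But every attribute on its right side ({B}) is prime, and the same holds for every other non-superkey FD, so 3NF still holds.

3NF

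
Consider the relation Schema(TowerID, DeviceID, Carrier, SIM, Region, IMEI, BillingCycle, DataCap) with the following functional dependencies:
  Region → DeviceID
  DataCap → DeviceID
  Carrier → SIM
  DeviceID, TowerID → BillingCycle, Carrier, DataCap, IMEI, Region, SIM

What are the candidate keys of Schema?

{TowerID} never appears on the right of any FD, so every key must include it.
{DataCap, TowerID}⁺ = {BillingCycle, Carrier, DataCap, DeviceID, IMEI, Region, SIM, TowerID} — all of the relation — so {DataCap, TowerID} is a candidate key.
{DeviceID, TowerID}⁺ = {BillingCycle, Carrier, DataCap, DeviceID, IMEI, Region, SIM, TowerID} — all of the relation — so {DeviceID, TowerID} is a candidate key.
{Region, TowerID}⁺ = {BillingCycle, Carrier, DataCap, DeviceID, IMEI, Region, SIM, TowerID} — all of the relation — so {Region, TowerID} is a candidate key.
No proper subset of any of these is a key, and no other minimal superkey exists.

{DataCap, TowerID}, {DeviceID, TowerID}, {Region, TowerID}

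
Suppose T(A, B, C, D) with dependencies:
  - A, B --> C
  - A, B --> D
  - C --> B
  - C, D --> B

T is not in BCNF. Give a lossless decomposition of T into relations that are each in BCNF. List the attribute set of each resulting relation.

Candidate keys of the original relation: {A, B}, {A, C}.
Within {A, B, C, D}: {C}⁺ ∩ {A, B, C, D} = {B, C}, not the whole set, so C --> B violates BCNF; decompose into {B, C} and {A, C, D}.
{B, C} is in BCNF.
{A, C, D} is in BCNF.

{A, C, D}; {B, C}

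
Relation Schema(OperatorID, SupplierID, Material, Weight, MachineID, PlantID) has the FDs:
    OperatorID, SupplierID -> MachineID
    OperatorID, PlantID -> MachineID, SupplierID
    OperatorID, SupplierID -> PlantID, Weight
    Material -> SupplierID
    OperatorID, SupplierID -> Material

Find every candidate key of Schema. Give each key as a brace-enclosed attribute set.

{Material, OperatorID}, {OperatorID, PlantID}, {OperatorID, SupplierID}

{OperatorID} never appears on the right of any FD, so every key must include it.
{Material, OperatorID}⁺ = {MachineID, Material, OperatorID, PlantID, SupplierID, Weight}, which is every attribute, so {Material, OperatorID} is a candidate key.
{OperatorID, PlantID}⁺ = {MachineID, Material, OperatorID, PlantID, SupplierID, Weight}, which is every attribute, so {OperatorID, PlantID} is a candidate key.
{OperatorID, SupplierID}⁺ = {MachineID, Material, OperatorID, PlantID, SupplierID, Weight}, which is every attribute, so {OperatorID, SupplierID} is a candidate key.
Any other superkey properly contains one of these, so there are no further candidate keys.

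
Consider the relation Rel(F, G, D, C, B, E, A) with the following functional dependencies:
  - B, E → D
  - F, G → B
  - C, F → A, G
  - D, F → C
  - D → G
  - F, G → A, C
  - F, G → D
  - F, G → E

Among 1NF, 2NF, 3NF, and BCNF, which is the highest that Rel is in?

Candidate keys: {B, E, F}, {C, F}, {D, F}, {F, G}. Prime attributes: {B, C, D, E, F, G}.
B, E → D breaks BCNF: {B, E}⁺ = {B, D, E, G}, so {B, E} is not a superkey.
Its right-hand attributes {D} are all prime, as are those of every other non-superkey FD — the relation is in 3NF.

3NF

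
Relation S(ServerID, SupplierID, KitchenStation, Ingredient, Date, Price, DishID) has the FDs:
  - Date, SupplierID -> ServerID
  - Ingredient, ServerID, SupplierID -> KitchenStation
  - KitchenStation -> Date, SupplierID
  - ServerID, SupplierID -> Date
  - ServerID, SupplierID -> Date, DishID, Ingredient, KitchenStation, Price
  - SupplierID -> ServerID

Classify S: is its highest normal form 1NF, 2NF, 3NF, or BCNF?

BCNF

Candidate keys: {KitchenStation}, {SupplierID}. Prime attributes: {KitchenStation, SupplierID}.
Each dependency's left side is a superkey — BCNF holds.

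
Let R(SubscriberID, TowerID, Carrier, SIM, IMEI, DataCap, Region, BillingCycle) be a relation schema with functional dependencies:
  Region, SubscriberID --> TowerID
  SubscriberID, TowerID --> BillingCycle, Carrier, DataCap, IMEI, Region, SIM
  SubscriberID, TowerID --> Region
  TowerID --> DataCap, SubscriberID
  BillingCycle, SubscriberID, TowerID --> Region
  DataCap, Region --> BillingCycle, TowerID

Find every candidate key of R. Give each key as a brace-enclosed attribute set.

{TowerID}⁺ = {BillingCycle, Carrier, DataCap, IMEI, Region, SIM, SubscriberID, TowerID} — all of the relation — so {TowerID} is a candidate key.
{DataCap, Region}⁺ = {BillingCycle, Carrier, DataCap, IMEI, Region, SIM, SubscriberID, TowerID} — all of the relation — so {DataCap, Region} is a candidate key.
{Region, SubscriberID}⁺ = {BillingCycle, Carrier, DataCap, IMEI, Region, SIM, SubscriberID, TowerID} — all of the relation — so {Region, SubscriberID} is a candidate key.
Any other superkey properly contains one of these, so there are no further candidate keys.

{DataCap, Region}, {Region, SubscriberID}, {TowerID}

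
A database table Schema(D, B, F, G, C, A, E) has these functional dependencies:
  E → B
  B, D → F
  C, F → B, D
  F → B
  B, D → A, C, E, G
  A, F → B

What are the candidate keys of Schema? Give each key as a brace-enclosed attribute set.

{B, D}, {C, F}, {D, E}, {D, F}

{B, D}⁺ = {A, B, C, D, E, F, G}, which is every attribute, so {B, D} is a candidate key.
{C, F}⁺ = {A, B, C, D, E, F, G}, which is every attribute, so {C, F} is a candidate key.
{D, E}⁺ = {A, B, C, D, E, F, G}, which is every attribute, so {D, E} is a candidate key.
{D, F}⁺ = {A, B, C, D, E, F, G}, which is every attribute, so {D, F} is a candidate key.
No proper subset of any of these is a key, and no other minimal superkey exists.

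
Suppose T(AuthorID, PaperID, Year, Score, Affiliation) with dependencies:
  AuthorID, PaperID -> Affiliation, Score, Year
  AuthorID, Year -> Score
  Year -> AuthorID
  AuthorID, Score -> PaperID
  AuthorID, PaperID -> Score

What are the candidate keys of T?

{Year} is a candidate key since {Year}⁺ = {Affiliation, AuthorID, PaperID, Score, Year} covers every attribute.
{AuthorID, PaperID} is a candidate key since {AuthorID, PaperID}⁺ = {Affiliation, AuthorID, PaperID, Score, Year} covers every attribute.
{AuthorID, Score} is a candidate key since {AuthorID, Score}⁺ = {Affiliation, AuthorID, PaperID, Score, Year} covers every attribute.
Any other superkey properly contains one of these, so there are no further candidate keys.

{AuthorID, PaperID}, {AuthorID, Score}, {Year}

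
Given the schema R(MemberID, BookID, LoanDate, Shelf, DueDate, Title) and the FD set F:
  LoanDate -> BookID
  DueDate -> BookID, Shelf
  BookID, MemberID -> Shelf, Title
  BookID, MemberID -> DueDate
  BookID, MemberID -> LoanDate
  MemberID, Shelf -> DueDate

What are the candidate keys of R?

Attributes never on any right-hand side: {MemberID} — every candidate key must contain it.
Closure of {BookID, MemberID} is {BookID, DueDate, LoanDate, MemberID, Shelf, Title}, the whole schema; {BookID, MemberID} is a candidate key.
Closure of {DueDate, MemberID} is {BookID, DueDate, LoanDate, MemberID, Shelf, Title}, the whole schema; {DueDate, MemberID} is a candidate key.
Closure of {LoanDate, MemberID} is {BookID, DueDate, LoanDate, MemberID, Shelf, Title}, the whole schema; {LoanDate, MemberID} is a candidate key.
Closure of {MemberID, Shelf} is {BookID, DueDate, LoanDate, MemberID, Shelf, Title}, the whole schema; {MemberID, Shelf} is a candidate key.
Any other superkey properly contains one of these, so there are no further candidate keys.

{BookID, MemberID}, {DueDate, MemberID}, {LoanDate, MemberID}, {MemberID, Shelf}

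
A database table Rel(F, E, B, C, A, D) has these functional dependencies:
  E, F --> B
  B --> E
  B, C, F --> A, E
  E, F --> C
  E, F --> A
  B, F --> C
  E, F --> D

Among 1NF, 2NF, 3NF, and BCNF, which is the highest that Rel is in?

Candidate keys: {B, F}, {E, F}. Prime attributes: {B, E, F}.
B --> E breaks BCNF: {B}⁺ = {B, E}, so {B} is not a superkey.
Since {E} ⊆ prime attributes and every other non-superkey FD also has a prime right side, the schema is in 3NF.

3NF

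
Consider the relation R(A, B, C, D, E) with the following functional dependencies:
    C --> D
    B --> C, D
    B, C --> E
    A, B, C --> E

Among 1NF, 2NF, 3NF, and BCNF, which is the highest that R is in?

1NF

Candidate key: {A, B}. Prime attributes: {A, B}.
C --> D: {C}⁺ = {C, D}, which is not all of the attributes, so the left side is not a superkey — BCNF is violated.
C --> D determines the non-prime attribute {D} from a non-superkey — 3NF is violated.
The proper key subset {B} of {A, B} determines non-prime {C, D, E}, so the relation is not even in 2NF.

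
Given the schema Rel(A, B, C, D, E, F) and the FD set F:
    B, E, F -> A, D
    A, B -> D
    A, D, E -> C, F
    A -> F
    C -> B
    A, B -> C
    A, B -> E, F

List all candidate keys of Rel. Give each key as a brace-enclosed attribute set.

{A, B} is a candidate key since {A, B}⁺ = {A, B, C, D, E, F} covers every attribute.
{A, C} is a candidate key since {A, C}⁺ = {A, B, C, D, E, F} covers every attribute.
{A, D, E} is a candidate key since {A, D, E}⁺ = {A, B, C, D, E, F} covers every attribute.
{B, E, F} is a candidate key since {B, E, F}⁺ = {A, B, C, D, E, F} covers every attribute.
{C, E, F} is a candidate key since {C, E, F}⁺ = {A, B, C, D, E, F} covers every attribute.
No proper subset of any of these is a key, and no other minimal superkey exists.

{A, B}, {A, C}, {A, D, E}, {B, E, F}, {C, E, F}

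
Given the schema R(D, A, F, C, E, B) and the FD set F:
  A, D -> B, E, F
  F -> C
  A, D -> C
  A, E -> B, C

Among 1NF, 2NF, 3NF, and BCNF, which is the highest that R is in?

2NF

Candidate key: {A, D}. Prime attributes: {A, D}.
F -> C breaks BCNF: {F}⁺ = {C, F}, so {F} is not a superkey.
F -> C determines the non-prime attribute {C} from a non-superkey — 3NF is violated.
No proper subset of a key has a non-prime attribute in its closure, so there is no partial dependency; 2NF holds.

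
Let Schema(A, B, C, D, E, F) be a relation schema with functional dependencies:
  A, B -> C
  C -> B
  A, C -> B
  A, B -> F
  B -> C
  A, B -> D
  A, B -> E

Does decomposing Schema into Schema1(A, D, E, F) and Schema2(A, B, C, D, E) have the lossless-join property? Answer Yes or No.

No

Schema1 ∩ Schema2 = {A, D, E}; its closure under F is {A, D, E}.
The closure covers neither Schema1 nor Schema2 entirely; the join is not lossless.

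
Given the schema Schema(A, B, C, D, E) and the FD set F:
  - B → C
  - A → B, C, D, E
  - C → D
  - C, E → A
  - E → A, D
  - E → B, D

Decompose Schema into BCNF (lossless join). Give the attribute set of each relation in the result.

{A, B, E}; {B, C}; {C, D}

Candidate keys of the original relation: {A}, {E}.
In {A, B, C, D, E}, {B} is not a superkey ({B}⁺ restricted to this set is {B, C, D}), so split on B → C, D into {B, C, D} and {A, B, E}.
In {B, C, D}, {C} is not a superkey ({C}⁺ restricted to this set is {C, D}), so split on C → D into {C, D} and {B, C}.
{C, D} has no BCNF violation.
{B, C} has no BCNF violation.
{A, B, E} has no BCNF violation.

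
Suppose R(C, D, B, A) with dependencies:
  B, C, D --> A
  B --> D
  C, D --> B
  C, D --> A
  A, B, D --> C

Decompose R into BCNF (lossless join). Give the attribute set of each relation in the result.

Candidate keys of the original relation: {A, B}, {B, C}, {C, D}.
{A, B, C, D}: {B} determines {B, D} here but is not a superkey — split on B --> D, giving {B, D} and {A, B, C}.
{B, D} is in BCNF.
{A, B, C} is in BCNF.

{A, B, C}; {B, D}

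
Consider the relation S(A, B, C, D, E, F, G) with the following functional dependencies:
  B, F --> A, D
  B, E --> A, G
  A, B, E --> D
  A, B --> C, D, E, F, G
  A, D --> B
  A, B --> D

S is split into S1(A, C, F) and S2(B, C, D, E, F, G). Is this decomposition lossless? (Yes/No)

Common attributes: {C, F}; their closure is {C, F}.
Neither S1 nor S2 is contained in that closure, so the decomposition is lossy.

No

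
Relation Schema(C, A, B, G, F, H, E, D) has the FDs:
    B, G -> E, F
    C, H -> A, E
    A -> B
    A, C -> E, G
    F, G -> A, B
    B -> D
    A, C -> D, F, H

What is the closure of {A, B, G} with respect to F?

{A, B, D, E, F, G}

Start with {A, B, G}.
B, G -> E, F applies; add {E, F} → now {A, B, E, F, G}.
B -> D applies; add {D} → now {A, B, D, E, F, G}.
No further FD applies.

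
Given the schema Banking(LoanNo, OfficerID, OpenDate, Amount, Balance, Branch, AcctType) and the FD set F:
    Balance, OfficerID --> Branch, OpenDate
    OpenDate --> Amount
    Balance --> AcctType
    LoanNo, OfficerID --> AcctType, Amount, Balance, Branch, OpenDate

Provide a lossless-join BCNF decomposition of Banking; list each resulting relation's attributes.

Candidate key of the original relation: {LoanNo, OfficerID}.
In {AcctType, Amount, Balance, Branch, LoanNo, OfficerID, OpenDate}, {Balance, OfficerID} is not a superkey ({Balance, OfficerID}⁺ restricted to this set is {AcctType, Amount, Balance, Branch, OfficerID, OpenDate}), so split on Balance, OfficerID --> AcctType, Amount, Branch, OpenDate into {AcctType, Amount, Balance, Branch, OfficerID, OpenDate} and {Balance, LoanNo, OfficerID}.
In {AcctType, Amount, Balance, Branch, OfficerID, OpenDate}, {OpenDate} is not a superkey ({OpenDate}⁺ restricted to this set is {Amount, OpenDate}), so split on OpenDate --> Amount into {Amount, OpenDate} and {AcctType, Balance, Branch, OfficerID, OpenDate}.
{Amount, OpenDate} has no BCNF violation.
In {AcctType, Balance, Branch, OfficerID, OpenDate}, {Balance} is not a superkey ({Balance}⁺ restricted to this set is {AcctType, Balance}), so split on Balance --> AcctType into {AcctType, Balance} and {Balance, Branch, OfficerID, OpenDate}.
{AcctType, Balance} has no BCNF violation.
{Balance, Branch, OfficerID, OpenDate} has no BCNF violation.
{Balance, LoanNo, OfficerID} has no BCNF violation.

{AcctType, Balance}; {Amount, OpenDate}; {Balance, Branch, OfficerID, OpenDate}; {Balance, LoanNo, OfficerID}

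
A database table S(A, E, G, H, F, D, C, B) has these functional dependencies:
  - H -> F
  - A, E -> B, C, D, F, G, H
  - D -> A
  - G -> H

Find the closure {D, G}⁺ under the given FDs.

Start with {D, G}.
D -> A applies; add {A} → now {A, D, G}.
G -> H applies; add {H} → now {A, D, G, H}.
H -> F applies; add {F} → now {A, D, F, G, H}.
No further FD applies.

{A, D, F, G, H}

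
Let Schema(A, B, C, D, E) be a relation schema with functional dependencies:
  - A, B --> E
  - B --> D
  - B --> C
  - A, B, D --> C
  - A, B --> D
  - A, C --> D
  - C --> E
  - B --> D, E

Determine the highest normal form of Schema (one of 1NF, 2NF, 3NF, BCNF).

1NF

Candidate key: {A, B}. Prime attributes: {A, B}.
B --> D: {B}⁺ = {B, C, D, E}, which is not all of the attributes, so the left side is not a superkey — BCNF is violated.
Because {D} is non-prime and the left side of B --> D is not a superkey, the relation is not in 3NF.
{B} is a proper subset of the key {A, B}, and {B}⁺ contains the non-prime attributes {C, D, E} — a partial dependency, so 2NF is violated.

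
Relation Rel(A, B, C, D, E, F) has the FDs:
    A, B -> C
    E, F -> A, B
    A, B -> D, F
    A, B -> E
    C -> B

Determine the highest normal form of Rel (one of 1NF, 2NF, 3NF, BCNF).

Candidate keys: {A, B}, {A, C}, {E, F}. Prime attributes: {A, B, C, E, F}.
C -> B breaks BCNF: {C}⁺ = {B, C}, so {C} is not a superkey.
But every attribute on its right side ({B}) is prime, and the same holds for every other non-superkey FD, so 3NF still holds.

3NF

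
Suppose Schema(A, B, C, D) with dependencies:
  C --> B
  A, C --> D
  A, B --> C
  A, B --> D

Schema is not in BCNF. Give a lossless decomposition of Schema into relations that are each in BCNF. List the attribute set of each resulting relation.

Candidate keys of the original relation: {A, B}, {A, C}.
In {A, B, C, D}, {C} is not a superkey ({C}⁺ restricted to this set is {B, C}), so split on C --> B into {B, C} and {A, C, D}.
{B, C} has no BCNF violation.
{A, C, D} has no BCNF violation.

{A, C, D}; {B, C}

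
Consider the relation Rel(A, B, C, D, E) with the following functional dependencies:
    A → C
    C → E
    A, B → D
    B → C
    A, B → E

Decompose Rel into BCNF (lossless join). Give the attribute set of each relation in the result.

Candidate key of the original relation: {A, B}.
Within {A, B, C, D, E}: {A}⁺ ∩ {A, B, C, D, E} = {A, C, E}, not the whole set, so A → C, E violates BCNF; decompose into {A, C, E} and {A, B, D}.
Within {A, C, E}: {C}⁺ ∩ {A, C, E} = {C, E}, not the whole set, so C → E violates BCNF; decompose into {C, E} and {A, C}.
{C, E} has no BCNF violation.
{A, C} has no BCNF violation.
{A, B, D} has no BCNF violation.

{A, B, D}; {A, C}; {C, E}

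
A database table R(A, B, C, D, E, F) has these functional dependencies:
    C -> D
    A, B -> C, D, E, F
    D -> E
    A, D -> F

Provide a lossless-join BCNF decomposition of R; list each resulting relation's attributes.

Candidate key of the original relation: {A, B}.
Within {A, B, C, D, E, F}: {C}⁺ ∩ {A, B, C, D, E, F} = {C, D, E}, not the whole set, so C -> D, E violates BCNF; decompose into {C, D, E} and {A, B, C, F}.
Within {C, D, E}: {D}⁺ ∩ {C, D, E} = {D, E}, not the whole set, so D -> E violates BCNF; decompose into {D, E} and {C, D}.
{D, E} has no BCNF violation.
{C, D} has no BCNF violation.
Within {A, B, C, F}: {A, C}⁺ ∩ {A, B, C, F} = {A, C, F}, not the whole set, so A, C -> F violates BCNF; decompose into {A, C, F} and {A, B, C}.
{A, C, F} has no BCNF violation.
{A, B, C} has no BCNF violation.

{A, B, C}; {A, C, F}; {C, D}; {D, E}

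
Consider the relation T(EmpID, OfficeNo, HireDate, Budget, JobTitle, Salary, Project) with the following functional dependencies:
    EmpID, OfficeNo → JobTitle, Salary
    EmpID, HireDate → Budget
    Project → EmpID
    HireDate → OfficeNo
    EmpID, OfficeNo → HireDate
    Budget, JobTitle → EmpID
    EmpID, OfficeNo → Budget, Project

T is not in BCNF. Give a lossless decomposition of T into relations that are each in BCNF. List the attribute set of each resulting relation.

{Budget, HireDate, JobTitle, Project, Salary}; {EmpID, Project}; {HireDate, OfficeNo}

Candidate keys of the original relation: {Budget, HireDate, JobTitle}, {Budget, JobTitle, OfficeNo}, {EmpID, HireDate}, {EmpID, OfficeNo}, {HireDate, Project}, {OfficeNo, Project}.
In {Budget, EmpID, HireDate, JobTitle, OfficeNo, Project, Salary}, {Project} is not a superkey ({Project}⁺ restricted to this set is {EmpID, Project}), so split on Project → EmpID into {EmpID, Project} and {Budget, HireDate, JobTitle, OfficeNo, Project, Salary}.
{EmpID, Project} has no BCNF violation.
In {Budget, HireDate, JobTitle, OfficeNo, Project, Salary}, {HireDate} is not a superkey ({HireDate}⁺ restricted to this set is {HireDate, OfficeNo}), so split on HireDate → OfficeNo into {HireDate, OfficeNo} and {Budget, HireDate, JobTitle, Project, Salary}.
{HireDate, OfficeNo} has no BCNF violation.
{Budget, HireDate, JobTitle, Project, Salary} has no BCNF violation.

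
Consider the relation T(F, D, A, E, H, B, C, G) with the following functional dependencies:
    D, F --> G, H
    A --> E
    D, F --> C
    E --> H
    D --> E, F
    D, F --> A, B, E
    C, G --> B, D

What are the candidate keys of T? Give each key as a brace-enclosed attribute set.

{C, G}, {D}

{D} is a candidate key since {D}⁺ = {A, B, C, D, E, F, G, H} covers every attribute.
{C, G} is a candidate key since {C, G}⁺ = {A, B, C, D, E, F, G, H} covers every attribute.
Any other superkey properly contains one of these, so there are no further candidate keys.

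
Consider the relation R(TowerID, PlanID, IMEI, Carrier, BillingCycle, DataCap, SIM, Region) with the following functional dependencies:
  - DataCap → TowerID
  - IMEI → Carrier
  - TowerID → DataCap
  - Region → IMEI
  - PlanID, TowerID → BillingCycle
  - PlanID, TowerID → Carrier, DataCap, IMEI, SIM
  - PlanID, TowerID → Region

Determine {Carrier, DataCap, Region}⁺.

{Carrier, DataCap, IMEI, Region, TowerID}

Start with {Carrier, DataCap, Region}.
DataCap → TowerID applies; add {TowerID} → now {Carrier, DataCap, Region, TowerID}.
Region → IMEI applies; add {IMEI} → now {Carrier, DataCap, IMEI, Region, TowerID}.
No further FD applies.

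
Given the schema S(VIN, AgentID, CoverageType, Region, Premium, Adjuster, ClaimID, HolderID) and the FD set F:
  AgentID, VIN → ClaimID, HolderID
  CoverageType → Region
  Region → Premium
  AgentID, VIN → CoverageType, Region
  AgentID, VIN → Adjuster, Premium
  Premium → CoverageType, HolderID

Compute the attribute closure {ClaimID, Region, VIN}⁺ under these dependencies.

{ClaimID, CoverageType, HolderID, Premium, Region, VIN}

Start with {ClaimID, Region, VIN}.
Region → Premium applies; add {Premium} → now {ClaimID, Premium, Region, VIN}.
Premium → CoverageType, HolderID applies; add {CoverageType, HolderID} → now {ClaimID, CoverageType, HolderID, Premium, Region, VIN}.
No further FD applies.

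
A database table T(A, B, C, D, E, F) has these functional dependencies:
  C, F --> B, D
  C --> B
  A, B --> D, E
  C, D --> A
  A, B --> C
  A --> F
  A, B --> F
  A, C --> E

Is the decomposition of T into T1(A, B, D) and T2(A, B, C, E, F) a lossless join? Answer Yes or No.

Common attributes: {A, B}; their closure is {A, B, C, D, E, F}.
Since T1 ⊆ {A, B, C, D, E, F}, the intersection is a superkey of T1; the decomposition is lossless.

Yes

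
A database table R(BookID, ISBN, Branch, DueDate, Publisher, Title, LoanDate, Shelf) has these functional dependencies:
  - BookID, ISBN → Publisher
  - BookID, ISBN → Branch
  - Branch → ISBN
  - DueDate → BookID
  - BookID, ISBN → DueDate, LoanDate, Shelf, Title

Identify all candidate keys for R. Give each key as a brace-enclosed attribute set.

{BookID, Branch}, {BookID, ISBN}, {Branch, DueDate}, {DueDate, ISBN}

{BookID, Branch}⁺ = {BookID, Branch, DueDate, ISBN, LoanDate, Publisher, Shelf, Title} — all of the relation — so {BookID, Branch} is a candidate key.
{BookID, ISBN}⁺ = {BookID, Branch, DueDate, ISBN, LoanDate, Publisher, Shelf, Title} — all of the relation — so {BookID, ISBN} is a candidate key.
{Branch, DueDate}⁺ = {BookID, Branch, DueDate, ISBN, LoanDate, Publisher, Shelf, Title} — all of the relation — so {Branch, DueDate} is a candidate key.
{DueDate, ISBN}⁺ = {BookID, Branch, DueDate, ISBN, LoanDate, Publisher, Shelf, Title} — all of the relation — so {DueDate, ISBN} is a candidate key.
No proper subset of any of these is a key, and no other minimal superkey exists.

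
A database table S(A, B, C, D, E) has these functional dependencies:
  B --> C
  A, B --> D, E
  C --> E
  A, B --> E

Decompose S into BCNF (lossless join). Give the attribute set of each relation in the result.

Candidate key of the original relation: {A, B}.
In {A, B, C, D, E}, {B} is not a superkey ({B}⁺ restricted to this set is {B, C, E}), so split on B --> C, E into {B, C, E} and {A, B, D}.
In {B, C, E}, {C} is not a superkey ({C}⁺ restricted to this set is {C, E}), so split on C --> E into {C, E} and {B, C}.
{C, E} is in BCNF.
{B, C} is in BCNF.
{A, B, D} is in BCNF.

{A, B, D}; {B, C}; {C, E}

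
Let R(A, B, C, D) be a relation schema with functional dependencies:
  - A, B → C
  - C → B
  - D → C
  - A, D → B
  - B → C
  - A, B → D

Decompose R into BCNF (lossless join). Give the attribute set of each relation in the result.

{A, D}; {B, C}; {C, D}

Candidate keys of the original relation: {A, B}, {A, C}, {A, D}.
In {A, B, C, D}, {C} is not a superkey ({C}⁺ restricted to this set is {B, C}), so split on C → B into {B, C} and {A, C, D}.
{B, C}: every determinant is a superkey — BCNF.
In {A, C, D}, {D} is not a superkey ({D}⁺ restricted to this set is {C, D}), so split on D → C into {C, D} and {A, D}.
{C, D}: every determinant is a superkey — BCNF.
{A, D}: every determinant is a superkey — BCNF.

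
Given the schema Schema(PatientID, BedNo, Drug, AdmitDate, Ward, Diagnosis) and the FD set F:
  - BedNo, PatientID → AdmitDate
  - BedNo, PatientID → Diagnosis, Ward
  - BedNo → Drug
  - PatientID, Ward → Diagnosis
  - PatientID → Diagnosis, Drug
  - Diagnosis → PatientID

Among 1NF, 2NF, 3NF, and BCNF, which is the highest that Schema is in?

Candidate keys: {BedNo, Diagnosis}, {BedNo, PatientID}. Prime attributes: {BedNo, Diagnosis, PatientID}.
For BedNo → Drug we have {BedNo}⁺ = {BedNo, Drug}; {BedNo} is not a superkey, so BCNF fails.
BedNo → Drug has non-prime {Drug} on the right and a non-superkey on the left, so 3NF fails.
The proper key subset {BedNo} of {BedNo, Diagnosis} determines non-prime {Drug}, so the relation is not even in 2NF.

1NF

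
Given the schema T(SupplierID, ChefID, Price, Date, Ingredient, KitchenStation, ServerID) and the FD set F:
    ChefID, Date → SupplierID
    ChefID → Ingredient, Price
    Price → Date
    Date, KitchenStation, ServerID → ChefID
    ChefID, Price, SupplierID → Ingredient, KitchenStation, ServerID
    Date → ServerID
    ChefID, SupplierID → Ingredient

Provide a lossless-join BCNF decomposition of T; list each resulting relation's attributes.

Candidate keys of the original relation: {ChefID}, {Date, KitchenStation}, {KitchenStation, Price}.
In {ChefID, Date, Ingredient, KitchenStation, Price, ServerID, SupplierID}, {Price} is not a superkey ({Price}⁺ restricted to this set is {Date, Price, ServerID}), so split on Price → Date, ServerID into {Date, Price, ServerID} and {ChefID, Ingredient, KitchenStation, Price, SupplierID}.
In {Date, Price, ServerID}, {Date} is not a superkey ({Date}⁺ restricted to this set is {Date, ServerID}), so split on Date → ServerID into {Date, ServerID} and {Date, Price}.
{Date, ServerID} has no BCNF violation.
{Date, Price} has no BCNF violation.
{ChefID, Ingredient, KitchenStation, Price, SupplierID} has no BCNF violation.

{ChefID, Ingredient, KitchenStation, Price, SupplierID}; {Date, Price}; {Date, ServerID}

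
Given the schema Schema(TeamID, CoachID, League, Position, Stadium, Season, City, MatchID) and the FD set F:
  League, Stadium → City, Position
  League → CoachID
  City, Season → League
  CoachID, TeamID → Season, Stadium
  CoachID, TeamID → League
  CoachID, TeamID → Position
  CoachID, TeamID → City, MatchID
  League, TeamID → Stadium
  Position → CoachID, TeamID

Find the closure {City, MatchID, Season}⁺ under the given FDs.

{City, CoachID, League, MatchID, Season}

Start with {City, MatchID, Season}.
City, Season → League applies; add {League} → now {City, League, MatchID, Season}.
League → CoachID applies; add {CoachID} → now {City, CoachID, League, MatchID, Season}.
No further FD applies.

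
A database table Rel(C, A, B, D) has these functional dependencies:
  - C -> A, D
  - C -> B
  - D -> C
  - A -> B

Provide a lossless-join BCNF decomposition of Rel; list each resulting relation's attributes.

Candidate keys of the original relation: {C}, {D}.
Within {A, B, C, D}: {A}⁺ ∩ {A, B, C, D} = {A, B}, not the whole set, so A -> B violates BCNF; decompose into {A, B} and {A, C, D}.
{A, B} is in BCNF.
{A, C, D} is in BCNF.

{A, B}; {A, C, D}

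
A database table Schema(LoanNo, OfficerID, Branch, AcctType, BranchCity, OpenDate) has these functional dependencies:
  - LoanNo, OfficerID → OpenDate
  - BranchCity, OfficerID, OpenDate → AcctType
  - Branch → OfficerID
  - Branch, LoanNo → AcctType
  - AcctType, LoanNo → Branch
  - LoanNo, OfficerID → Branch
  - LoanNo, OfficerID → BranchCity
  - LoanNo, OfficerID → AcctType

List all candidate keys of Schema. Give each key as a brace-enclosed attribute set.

Attributes never on any right-hand side: {LoanNo} — every candidate key must contain it.
{AcctType, LoanNo}⁺ = {AcctType, Branch, BranchCity, LoanNo, OfficerID, OpenDate} — all of the relation — so {AcctType, LoanNo} is a candidate key.
{Branch, LoanNo}⁺ = {AcctType, Branch, BranchCity, LoanNo, OfficerID, OpenDate} — all of the relation — so {Branch, LoanNo} is a candidate key.
{LoanNo, OfficerID}⁺ = {AcctType, Branch, BranchCity, LoanNo, OfficerID, OpenDate} — all of the relation — so {LoanNo, OfficerID} is a candidate key.
No proper subset of any of these is a key, and no other minimal superkey exists.

{AcctType, LoanNo}, {Branch, LoanNo}, {LoanNo, OfficerID}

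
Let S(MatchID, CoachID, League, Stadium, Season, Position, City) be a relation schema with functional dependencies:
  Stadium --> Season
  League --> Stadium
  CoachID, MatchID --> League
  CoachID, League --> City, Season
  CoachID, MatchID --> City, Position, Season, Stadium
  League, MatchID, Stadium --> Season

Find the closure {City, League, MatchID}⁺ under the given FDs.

Start with {City, League, MatchID}.
League --> Stadium applies; add {Stadium} → now {City, League, MatchID, Stadium}.
League, MatchID, Stadium --> Season applies; add {Season} → now {City, League, MatchID, Season, Stadium}.
No further FD applies.

{City, League, MatchID, Season, Stadium}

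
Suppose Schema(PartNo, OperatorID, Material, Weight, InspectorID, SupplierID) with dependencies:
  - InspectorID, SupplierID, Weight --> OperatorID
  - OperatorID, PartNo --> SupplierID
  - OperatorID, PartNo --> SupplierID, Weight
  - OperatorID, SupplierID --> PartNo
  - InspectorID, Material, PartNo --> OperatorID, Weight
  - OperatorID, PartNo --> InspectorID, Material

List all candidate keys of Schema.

{InspectorID, Material, PartNo}, {InspectorID, SupplierID, Weight}, {OperatorID, PartNo}, {OperatorID, SupplierID}

Closure of {OperatorID, PartNo} is {InspectorID, Material, OperatorID, PartNo, SupplierID, Weight}, the whole schema; {OperatorID, PartNo} is a candidate key.
Closure of {OperatorID, SupplierID} is {InspectorID, Material, OperatorID, PartNo, SupplierID, Weight}, the whole schema; {OperatorID, SupplierID} is a candidate key.
Closure of {InspectorID, Material, PartNo} is {InspectorID, Material, OperatorID, PartNo, SupplierID, Weight}, the whole schema; {InspectorID, Material, PartNo} is a candidate key.
Closure of {InspectorID, SupplierID, Weight} is {InspectorID, Material, OperatorID, PartNo, SupplierID, Weight}, the whole schema; {InspectorID, SupplierID, Weight} is a candidate key.
These are minimal and exhaustive — every other superkey contains one of them.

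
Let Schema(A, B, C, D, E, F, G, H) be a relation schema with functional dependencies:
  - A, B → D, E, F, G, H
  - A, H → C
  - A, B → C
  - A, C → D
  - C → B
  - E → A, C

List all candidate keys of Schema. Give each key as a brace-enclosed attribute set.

{E}⁺ = {A, B, C, D, E, F, G, H}, which is every attribute, so {E} is a candidate key.
{A, B}⁺ = {A, B, C, D, E, F, G, H}, which is every attribute, so {A, B} is a candidate key.
{A, C}⁺ = {A, B, C, D, E, F, G, H}, which is every attribute, so {A, C} is a candidate key.
{A, H}⁺ = {A, B, C, D, E, F, G, H}, which is every attribute, so {A, H} is a candidate key.
Any other superkey properly contains one of these, so there are no further candidate keys.

{A, B}, {A, C}, {A, H}, {E}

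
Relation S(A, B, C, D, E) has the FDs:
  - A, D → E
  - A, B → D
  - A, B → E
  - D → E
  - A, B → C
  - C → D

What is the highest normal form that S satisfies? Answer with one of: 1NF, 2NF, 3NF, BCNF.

2NF

Candidate key: {A, B}. Prime attributes: {A, B}.
A, D → E breaks BCNF: {A, D}⁺ = {A, D, E}, so {A, D} is not a superkey.
Because {E} is non-prime and the left side of A, D → E is not a superkey, the relation is not in 3NF.
No proper subset of a key has a non-prime attribute in its closure, so there is no partial dependency; 2NF holds.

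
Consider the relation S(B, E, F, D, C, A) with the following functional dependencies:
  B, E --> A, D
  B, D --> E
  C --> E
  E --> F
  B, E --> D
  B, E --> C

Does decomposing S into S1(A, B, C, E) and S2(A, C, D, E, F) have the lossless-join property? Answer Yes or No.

The shared attributes are {A, C, E} and {A, C, E}⁺ = {A, C, E, F}.
The closure covers neither S1 nor S2 entirely; the join is not lossless.

No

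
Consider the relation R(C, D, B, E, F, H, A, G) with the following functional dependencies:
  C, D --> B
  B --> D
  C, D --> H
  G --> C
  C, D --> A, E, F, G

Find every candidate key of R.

{B, C} is a candidate key since {B, C}⁺ = {A, B, C, D, E, F, G, H} covers every attribute.
{B, G} is a candidate key since {B, G}⁺ = {A, B, C, D, E, F, G, H} covers every attribute.
{C, D} is a candidate key since {C, D}⁺ = {A, B, C, D, E, F, G, H} covers every attribute.
{D, G} is a candidate key since {D, G}⁺ = {A, B, C, D, E, F, G, H} covers every attribute.
No proper subset of any of these is a key, and no other minimal superkey exists.

{B, C}, {B, G}, {C, D}, {D, G}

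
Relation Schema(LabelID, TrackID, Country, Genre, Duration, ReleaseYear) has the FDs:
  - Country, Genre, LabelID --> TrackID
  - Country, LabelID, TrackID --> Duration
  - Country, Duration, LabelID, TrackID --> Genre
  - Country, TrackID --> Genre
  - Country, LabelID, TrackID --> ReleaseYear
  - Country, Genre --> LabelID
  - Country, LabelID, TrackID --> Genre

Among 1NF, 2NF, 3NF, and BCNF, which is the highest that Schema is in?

Candidate keys: {Country, Genre}, {Country, TrackID}. Prime attributes: {Country, Genre, TrackID}.
Each dependency's left side is a superkey — BCNF holds.

BCNF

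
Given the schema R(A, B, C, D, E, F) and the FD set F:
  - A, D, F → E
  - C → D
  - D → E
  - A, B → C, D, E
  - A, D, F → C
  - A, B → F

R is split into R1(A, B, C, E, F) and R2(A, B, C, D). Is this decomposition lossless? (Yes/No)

Yes

Common attributes: {A, B, C}; their closure is {A, B, C, D, E, F}.
This includes all of R1, so the common attributes are a superkey of R1 — the join is lossless.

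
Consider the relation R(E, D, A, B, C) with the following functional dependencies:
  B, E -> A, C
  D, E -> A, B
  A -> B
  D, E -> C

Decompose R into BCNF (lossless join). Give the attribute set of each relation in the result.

Candidate key of the original relation: {D, E}.
In {A, B, C, D, E}, {B, E} is not a superkey ({B, E}⁺ restricted to this set is {A, B, C, E}), so split on B, E -> A, C into {A, B, C, E} and {B, D, E}.
In {A, B, C, E}, {A} is not a superkey ({A}⁺ restricted to this set is {A, B}), so split on A -> B into {A, B} and {A, C, E}.
{A, B}: every determinant is a superkey — BCNF.
{A, C, E}: every determinant is a superkey — BCNF.
{B, D, E}: every determinant is a superkey — BCNF.

{A, B}; {A, C, E}; {B, D, E}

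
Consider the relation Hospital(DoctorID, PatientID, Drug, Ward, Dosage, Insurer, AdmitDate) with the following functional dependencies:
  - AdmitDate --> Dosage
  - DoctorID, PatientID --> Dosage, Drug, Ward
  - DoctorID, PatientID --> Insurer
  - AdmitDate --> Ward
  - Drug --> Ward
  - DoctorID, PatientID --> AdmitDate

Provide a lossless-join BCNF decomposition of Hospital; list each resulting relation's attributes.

Candidate key of the original relation: {DoctorID, PatientID}.
In {AdmitDate, DoctorID, Dosage, Drug, Insurer, PatientID, Ward}, {AdmitDate} is not a superkey ({AdmitDate}⁺ restricted to this set is {AdmitDate, Dosage, Ward}), so split on AdmitDate --> Dosage, Ward into {AdmitDate, Dosage, Ward} and {AdmitDate, DoctorID, Drug, Insurer, PatientID}.
{AdmitDate, Dosage, Ward}: every determinant is a superkey — BCNF.
{AdmitDate, DoctorID, Drug, Insurer, PatientID}: every determinant is a superkey — BCNF.

{AdmitDate, DoctorID, Drug, Insurer, PatientID}; {AdmitDate, Dosage, Ward}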